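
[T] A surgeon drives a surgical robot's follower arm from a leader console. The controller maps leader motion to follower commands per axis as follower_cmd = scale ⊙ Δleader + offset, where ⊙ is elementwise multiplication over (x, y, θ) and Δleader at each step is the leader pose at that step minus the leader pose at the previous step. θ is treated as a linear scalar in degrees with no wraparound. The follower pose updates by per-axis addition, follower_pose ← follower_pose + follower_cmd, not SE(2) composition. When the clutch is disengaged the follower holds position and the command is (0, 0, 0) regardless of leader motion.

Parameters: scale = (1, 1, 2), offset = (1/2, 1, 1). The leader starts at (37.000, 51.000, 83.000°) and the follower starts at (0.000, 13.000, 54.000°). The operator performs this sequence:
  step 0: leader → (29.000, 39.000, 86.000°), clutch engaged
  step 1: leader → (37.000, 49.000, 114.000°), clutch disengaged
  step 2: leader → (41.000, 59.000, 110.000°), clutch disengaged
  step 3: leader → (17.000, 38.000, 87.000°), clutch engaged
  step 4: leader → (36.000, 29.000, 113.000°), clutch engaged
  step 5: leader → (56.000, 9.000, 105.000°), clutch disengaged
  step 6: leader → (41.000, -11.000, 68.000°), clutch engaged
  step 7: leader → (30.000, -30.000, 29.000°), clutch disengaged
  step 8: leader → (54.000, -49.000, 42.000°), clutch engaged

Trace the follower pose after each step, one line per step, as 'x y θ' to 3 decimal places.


step 0: Δleader=(-8.000, -12.000, 3.000°), engaged; cmd=(-7.500, -11.000, 7.000°) → follower=(-7.500, 2.000, 61.000°)
step 1: Δleader=(8.000, 10.000, 28.000°), disengaged; cmd=(0,0,0) → follower holds at (-7.500, 2.000, 61.000°)
step 2: Δleader=(4.000, 10.000, -4.000°), disengaged; cmd=(0,0,0) → follower holds at (-7.500, 2.000, 61.000°)
step 3: Δleader=(-24.000, -21.000, -23.000°), engaged; cmd=(-23.500, -20.000, -45.000°) → follower=(-31.000, -18.000, 16.000°)
step 4: Δleader=(19.000, -9.000, 26.000°), engaged; cmd=(19.500, -8.000, 53.000°) → follower=(-11.500, -26.000, 69.000°)
step 5: Δleader=(20.000, -20.000, -8.000°), disengaged; cmd=(0,0,0) → follower holds at (-11.500, -26.000, 69.000°)
step 6: Δleader=(-15.000, -20.000, -37.000°), engaged; cmd=(-14.500, -19.000, -73.000°) → follower=(-26.000, -45.000, -4.000°)
step 7: Δleader=(-11.000, -19.000, -39.000°), disengaged; cmd=(0,0,0) → follower holds at (-26.000, -45.000, -4.000°)
step 8: Δleader=(24.000, -19.000, 13.000°), engaged; cmd=(24.500, -18.000, 27.000°) → follower=(-1.500, -63.000, 23.000°)

-7.500 2.000 61.000
-7.500 2.000 61.000
-7.500 2.000 61.000
-31.000 -18.000 16.000
-11.500 -26.000 69.000
-11.500 -26.000 69.000
-26.000 -45.000 -4.000
-26.000 -45.000 -4.000
-1.500 -63.000 23.000


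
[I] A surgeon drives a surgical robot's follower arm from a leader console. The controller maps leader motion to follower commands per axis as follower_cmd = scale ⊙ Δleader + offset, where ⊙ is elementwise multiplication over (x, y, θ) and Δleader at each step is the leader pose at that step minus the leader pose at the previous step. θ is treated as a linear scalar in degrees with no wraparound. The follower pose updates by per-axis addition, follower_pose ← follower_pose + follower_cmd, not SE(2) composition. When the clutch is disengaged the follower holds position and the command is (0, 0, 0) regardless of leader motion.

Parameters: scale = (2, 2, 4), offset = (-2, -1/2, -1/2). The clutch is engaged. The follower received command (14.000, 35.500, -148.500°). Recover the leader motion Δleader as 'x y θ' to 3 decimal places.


8.000 18.000 -37.000

axis x: (14.000 − -2) / (2) = 8.000
axis y: (35.500 − -1/2) / (2) = 18.000
axis θ: (-148.500 − -1/2) / (4) = -37.000


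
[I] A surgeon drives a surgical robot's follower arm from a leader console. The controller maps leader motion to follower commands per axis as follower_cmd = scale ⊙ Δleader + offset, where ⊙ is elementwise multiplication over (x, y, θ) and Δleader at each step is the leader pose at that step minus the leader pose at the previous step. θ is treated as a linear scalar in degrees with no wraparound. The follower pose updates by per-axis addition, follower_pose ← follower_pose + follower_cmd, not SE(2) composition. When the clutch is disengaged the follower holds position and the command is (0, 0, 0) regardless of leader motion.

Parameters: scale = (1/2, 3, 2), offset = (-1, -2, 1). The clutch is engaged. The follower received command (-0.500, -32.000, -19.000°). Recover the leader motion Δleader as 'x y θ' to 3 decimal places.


axis x: (-0.500 − -1) / (1/2) = 1.000
axis y: (-32.000 − -2) / (3) = -10.000
axis θ: (-19.000 − 1) / (2) = -10.000

1.000 -10.000 -10.000


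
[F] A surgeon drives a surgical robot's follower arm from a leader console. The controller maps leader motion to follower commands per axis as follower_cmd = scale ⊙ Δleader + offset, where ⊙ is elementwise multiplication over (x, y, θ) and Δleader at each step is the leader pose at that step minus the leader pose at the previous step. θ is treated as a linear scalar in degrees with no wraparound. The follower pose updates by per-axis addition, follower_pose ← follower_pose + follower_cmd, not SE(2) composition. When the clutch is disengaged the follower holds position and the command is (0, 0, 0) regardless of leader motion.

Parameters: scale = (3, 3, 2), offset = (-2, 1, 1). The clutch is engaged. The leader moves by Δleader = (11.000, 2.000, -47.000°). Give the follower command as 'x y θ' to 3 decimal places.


31.000 7.000 -93.000

axis x: 3·11.000 + -2 = 31.000
axis y: 3·2.000 + 1 = 7.000
axis θ: 2·-47.000 + 1 = -93.000


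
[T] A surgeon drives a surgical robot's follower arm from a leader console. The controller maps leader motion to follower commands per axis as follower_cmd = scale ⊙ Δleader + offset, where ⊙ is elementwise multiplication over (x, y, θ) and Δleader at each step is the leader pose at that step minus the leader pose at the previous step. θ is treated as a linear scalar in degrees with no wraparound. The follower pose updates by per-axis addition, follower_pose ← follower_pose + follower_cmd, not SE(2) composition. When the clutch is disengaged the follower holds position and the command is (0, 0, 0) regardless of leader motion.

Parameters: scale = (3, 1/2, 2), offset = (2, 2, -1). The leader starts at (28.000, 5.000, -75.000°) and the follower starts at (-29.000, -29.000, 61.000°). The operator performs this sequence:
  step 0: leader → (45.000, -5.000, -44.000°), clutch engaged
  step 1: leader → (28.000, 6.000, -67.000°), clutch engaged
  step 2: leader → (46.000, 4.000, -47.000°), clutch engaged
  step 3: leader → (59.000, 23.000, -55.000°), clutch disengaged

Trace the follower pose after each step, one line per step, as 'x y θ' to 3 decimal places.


step 0: Δleader=(17.000, -10.000, 31.000°), engaged; cmd=(53.000, -3.000, 61.000°) → follower=(24.000, -32.000, 122.000°)
step 1: Δleader=(-17.000, 11.000, -23.000°), engaged; cmd=(-49.000, 7.500, -47.000°) → follower=(-25.000, -24.500, 75.000°)
step 2: Δleader=(18.000, -2.000, 20.000°), engaged; cmd=(56.000, 1.000, 39.000°) → follower=(31.000, -23.500, 114.000°)
step 3: Δleader=(13.000, 19.000, -8.000°), disengaged; cmd=(0,0,0) → follower holds at (31.000, -23.500, 114.000°)

24.000 -32.000 122.000
-25.000 -24.500 75.000
31.000 -23.500 114.000
31.000 -23.500 114.000


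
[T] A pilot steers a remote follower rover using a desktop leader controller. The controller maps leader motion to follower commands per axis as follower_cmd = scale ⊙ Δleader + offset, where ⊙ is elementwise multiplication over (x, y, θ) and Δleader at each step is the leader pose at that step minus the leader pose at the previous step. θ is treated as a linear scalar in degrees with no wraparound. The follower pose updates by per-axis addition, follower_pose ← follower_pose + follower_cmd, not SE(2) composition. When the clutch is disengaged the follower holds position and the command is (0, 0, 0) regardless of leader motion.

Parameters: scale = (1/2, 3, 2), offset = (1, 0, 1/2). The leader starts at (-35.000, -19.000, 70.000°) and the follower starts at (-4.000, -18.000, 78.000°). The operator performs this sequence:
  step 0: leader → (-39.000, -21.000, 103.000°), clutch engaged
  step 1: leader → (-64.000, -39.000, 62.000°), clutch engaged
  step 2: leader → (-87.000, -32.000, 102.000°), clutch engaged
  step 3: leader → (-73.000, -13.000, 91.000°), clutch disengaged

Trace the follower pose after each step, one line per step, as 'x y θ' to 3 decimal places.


step 0: Δleader=(-4.000, -2.000, 33.000°), engaged; cmd=(-1.000, -6.000, 66.500°) → follower=(-5.000, -24.000, 144.500°)
step 1: Δleader=(-25.000, -18.000, -41.000°), engaged; cmd=(-11.500, -54.000, -81.500°) → follower=(-16.500, -78.000, 63.000°)
step 2: Δleader=(-23.000, 7.000, 40.000°), engaged; cmd=(-10.500, 21.000, 80.500°) → follower=(-27.000, -57.000, 143.500°)
step 3: Δleader=(14.000, 19.000, -11.000°), disengaged; cmd=(0,0,0) → follower holds at (-27.000, -57.000, 143.500°)

-5.000 -24.000 144.500
-16.500 -78.000 63.000
-27.000 -57.000 143.500
-27.000 -57.000 143.500


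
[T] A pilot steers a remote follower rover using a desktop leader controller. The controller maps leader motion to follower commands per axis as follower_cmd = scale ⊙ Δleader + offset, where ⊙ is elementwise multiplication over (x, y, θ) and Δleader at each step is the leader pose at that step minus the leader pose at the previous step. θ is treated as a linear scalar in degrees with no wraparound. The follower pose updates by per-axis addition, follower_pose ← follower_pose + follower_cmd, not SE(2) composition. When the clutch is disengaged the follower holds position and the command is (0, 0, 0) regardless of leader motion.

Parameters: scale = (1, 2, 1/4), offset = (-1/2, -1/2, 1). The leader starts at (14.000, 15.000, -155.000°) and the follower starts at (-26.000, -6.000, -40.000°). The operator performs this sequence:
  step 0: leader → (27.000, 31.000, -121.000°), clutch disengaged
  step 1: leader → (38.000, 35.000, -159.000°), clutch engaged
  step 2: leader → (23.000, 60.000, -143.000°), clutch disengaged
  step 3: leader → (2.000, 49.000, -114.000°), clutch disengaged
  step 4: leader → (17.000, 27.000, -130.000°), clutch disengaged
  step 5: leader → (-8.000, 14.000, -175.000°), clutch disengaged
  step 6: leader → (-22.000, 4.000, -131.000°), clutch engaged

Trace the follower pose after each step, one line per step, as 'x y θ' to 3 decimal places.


-26.000 -6.000 -40.000
-15.500 1.500 -48.500
-15.500 1.500 -48.500
-15.500 1.500 -48.500
-15.500 1.500 -48.500
-15.500 1.500 -48.500
-30.000 -19.000 -36.500

step 0: Δleader=(13.000, 16.000, 34.000°), disengaged; cmd=(0,0,0) → follower holds at (-26.000, -6.000, -40.000°)
step 1: Δleader=(11.000, 4.000, -38.000°), engaged; cmd=(10.500, 7.500, -8.500°) → follower=(-15.500, 1.500, -48.500°)
step 2: Δleader=(-15.000, 25.000, 16.000°), disengaged; cmd=(0,0,0) → follower holds at (-15.500, 1.500, -48.500°)
step 3: Δleader=(-21.000, -11.000, 29.000°), disengaged; cmd=(0,0,0) → follower holds at (-15.500, 1.500, -48.500°)
step 4: Δleader=(15.000, -22.000, -16.000°), disengaged; cmd=(0,0,0) → follower holds at (-15.500, 1.500, -48.500°)
step 5: Δleader=(-25.000, -13.000, -45.000°), disengaged; cmd=(0,0,0) → follower holds at (-15.500, 1.500, -48.500°)
step 6: Δleader=(-14.000, -10.000, 44.000°), engaged; cmd=(-14.500, -20.500, 12.000°) → follower=(-30.000, -19.000, -36.500°)


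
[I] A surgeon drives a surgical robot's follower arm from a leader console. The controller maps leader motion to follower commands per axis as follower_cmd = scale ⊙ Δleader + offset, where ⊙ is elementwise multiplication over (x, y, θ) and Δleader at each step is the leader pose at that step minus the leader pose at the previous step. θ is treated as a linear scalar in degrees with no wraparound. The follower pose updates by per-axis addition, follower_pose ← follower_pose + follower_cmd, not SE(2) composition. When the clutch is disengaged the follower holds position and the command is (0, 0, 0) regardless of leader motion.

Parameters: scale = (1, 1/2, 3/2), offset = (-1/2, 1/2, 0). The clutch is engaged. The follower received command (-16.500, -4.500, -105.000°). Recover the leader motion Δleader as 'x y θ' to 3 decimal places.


-16.000 -10.000 -70.000

axis x: (-16.500 − -1/2) / (1) = -16.000
axis y: (-4.500 − 1/2) / (1/2) = -10.000
axis θ: (-105.000 − 0) / (3/2) = -70.000


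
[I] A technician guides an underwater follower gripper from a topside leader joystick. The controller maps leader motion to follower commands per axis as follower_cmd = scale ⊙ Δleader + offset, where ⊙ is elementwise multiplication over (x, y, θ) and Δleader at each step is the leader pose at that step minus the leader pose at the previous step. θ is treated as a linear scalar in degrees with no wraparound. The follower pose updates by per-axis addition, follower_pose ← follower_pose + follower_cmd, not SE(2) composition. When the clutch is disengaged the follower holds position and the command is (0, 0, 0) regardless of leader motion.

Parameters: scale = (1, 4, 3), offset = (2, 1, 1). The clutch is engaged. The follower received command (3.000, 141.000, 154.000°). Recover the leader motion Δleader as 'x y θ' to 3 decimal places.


1.000 35.000 51.000

axis x: (3.000 − 2) / (1) = 1.000
axis y: (141.000 − 1) / (4) = 35.000
axis θ: (154.000 − 1) / (3) = 51.000


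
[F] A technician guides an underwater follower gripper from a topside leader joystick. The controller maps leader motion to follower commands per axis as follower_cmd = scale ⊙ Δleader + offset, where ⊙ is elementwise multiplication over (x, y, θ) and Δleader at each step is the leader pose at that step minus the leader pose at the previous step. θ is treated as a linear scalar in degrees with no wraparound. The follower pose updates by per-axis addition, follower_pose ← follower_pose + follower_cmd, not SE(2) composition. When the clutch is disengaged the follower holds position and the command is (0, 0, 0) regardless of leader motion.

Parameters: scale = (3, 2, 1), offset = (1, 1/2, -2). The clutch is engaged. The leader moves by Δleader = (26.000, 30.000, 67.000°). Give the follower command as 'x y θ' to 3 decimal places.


79.000 60.500 65.000

axis x: 3·26.000 + 1 = 79.000
axis y: 2·30.000 + 1/2 = 60.500
axis θ: 1·67.000 + -2 = 65.000


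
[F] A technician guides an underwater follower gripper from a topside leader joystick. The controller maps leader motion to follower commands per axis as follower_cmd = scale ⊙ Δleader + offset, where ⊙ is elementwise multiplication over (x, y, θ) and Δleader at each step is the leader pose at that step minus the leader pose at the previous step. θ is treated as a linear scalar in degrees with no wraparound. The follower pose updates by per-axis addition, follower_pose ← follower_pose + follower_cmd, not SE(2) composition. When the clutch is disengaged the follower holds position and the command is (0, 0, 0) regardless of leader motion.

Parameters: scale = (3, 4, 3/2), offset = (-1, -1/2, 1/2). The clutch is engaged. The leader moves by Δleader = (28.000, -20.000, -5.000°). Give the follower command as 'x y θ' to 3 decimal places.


83.000 -80.500 -7.000

axis x: 3·28.000 + -1 = 83.000
axis y: 4·-20.000 + -1/2 = -80.500
axis θ: 3/2·-5.000 + 1/2 = -7.000


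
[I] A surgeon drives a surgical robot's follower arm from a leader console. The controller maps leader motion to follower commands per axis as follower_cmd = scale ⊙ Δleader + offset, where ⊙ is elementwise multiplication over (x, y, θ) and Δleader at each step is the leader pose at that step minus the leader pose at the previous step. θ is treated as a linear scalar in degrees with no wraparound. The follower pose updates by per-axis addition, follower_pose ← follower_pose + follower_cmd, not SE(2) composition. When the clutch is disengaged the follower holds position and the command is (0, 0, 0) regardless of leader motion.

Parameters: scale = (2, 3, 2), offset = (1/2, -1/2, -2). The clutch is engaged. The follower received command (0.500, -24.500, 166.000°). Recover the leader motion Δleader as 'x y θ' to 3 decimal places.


axis x: (0.500 − 1/2) / (2) = 0.000
axis y: (-24.500 − -1/2) / (3) = -8.000
axis θ: (166.000 − -2) / (2) = 84.000

0.000 -8.000 84.000


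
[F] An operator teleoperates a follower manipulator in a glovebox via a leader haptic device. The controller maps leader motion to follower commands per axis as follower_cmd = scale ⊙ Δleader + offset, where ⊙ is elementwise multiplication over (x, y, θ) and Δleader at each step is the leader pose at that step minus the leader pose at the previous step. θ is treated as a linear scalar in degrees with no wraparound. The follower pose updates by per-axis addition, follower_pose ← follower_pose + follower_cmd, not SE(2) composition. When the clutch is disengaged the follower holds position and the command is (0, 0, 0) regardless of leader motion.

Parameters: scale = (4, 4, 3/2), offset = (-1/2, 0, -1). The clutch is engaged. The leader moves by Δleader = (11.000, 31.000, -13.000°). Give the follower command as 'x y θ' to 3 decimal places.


43.500 124.000 -20.500

axis x: 4·11.000 + -1/2 = 43.500
axis y: 4·31.000 + 0 = 124.000
axis θ: 3/2·-13.000 + -1 = -20.500


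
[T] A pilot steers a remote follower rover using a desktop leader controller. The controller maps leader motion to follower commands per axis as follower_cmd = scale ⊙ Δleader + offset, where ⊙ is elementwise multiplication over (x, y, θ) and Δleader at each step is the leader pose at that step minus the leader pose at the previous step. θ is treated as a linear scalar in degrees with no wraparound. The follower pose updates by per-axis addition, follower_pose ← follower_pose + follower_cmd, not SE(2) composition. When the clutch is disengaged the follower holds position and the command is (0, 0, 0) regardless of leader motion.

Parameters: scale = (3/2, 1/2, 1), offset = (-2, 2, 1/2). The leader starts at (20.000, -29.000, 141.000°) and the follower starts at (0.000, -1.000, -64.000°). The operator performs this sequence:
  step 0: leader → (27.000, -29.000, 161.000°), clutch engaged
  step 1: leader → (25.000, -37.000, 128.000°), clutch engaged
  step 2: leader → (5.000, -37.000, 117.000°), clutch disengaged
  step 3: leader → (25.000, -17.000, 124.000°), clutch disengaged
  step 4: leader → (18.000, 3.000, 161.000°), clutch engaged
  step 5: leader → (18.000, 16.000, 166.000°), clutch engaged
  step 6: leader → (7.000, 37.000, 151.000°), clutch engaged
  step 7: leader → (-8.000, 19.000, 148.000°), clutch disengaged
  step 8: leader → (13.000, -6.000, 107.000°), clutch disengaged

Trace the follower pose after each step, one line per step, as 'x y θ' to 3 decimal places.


8.500 1.000 -43.500
3.500 -1.000 -76.000
3.500 -1.000 -76.000
3.500 -1.000 -76.000
-9.000 11.000 -38.500
-11.000 19.500 -33.000
-29.500 32.000 -47.500
-29.500 32.000 -47.500
-29.500 32.000 -47.500

step 0: Δleader=(7.000, 0.000, 20.000°), engaged; cmd=(8.500, 2.000, 20.500°) → follower=(8.500, 1.000, -43.500°)
step 1: Δleader=(-2.000, -8.000, -33.000°), engaged; cmd=(-5.000, -2.000, -32.500°) → follower=(3.500, -1.000, -76.000°)
step 2: Δleader=(-20.000, 0.000, -11.000°), disengaged; cmd=(0,0,0) → follower holds at (3.500, -1.000, -76.000°)
step 3: Δleader=(20.000, 20.000, 7.000°), disengaged; cmd=(0,0,0) → follower holds at (3.500, -1.000, -76.000°)
step 4: Δleader=(-7.000, 20.000, 37.000°), engaged; cmd=(-12.500, 12.000, 37.500°) → follower=(-9.000, 11.000, -38.500°)
step 5: Δleader=(0.000, 13.000, 5.000°), engaged; cmd=(-2.000, 8.500, 5.500°) → follower=(-11.000, 19.500, -33.000°)
step 6: Δleader=(-11.000, 21.000, -15.000°), engaged; cmd=(-18.500, 12.500, -14.500°) → follower=(-29.500, 32.000, -47.500°)
step 7: Δleader=(-15.000, -18.000, -3.000°), disengaged; cmd=(0,0,0) → follower holds at (-29.500, 32.000, -47.500°)
step 8: Δleader=(21.000, -25.000, -41.000°), disengaged; cmd=(0,0,0) → follower holds at (-29.500, 32.000, -47.500°)


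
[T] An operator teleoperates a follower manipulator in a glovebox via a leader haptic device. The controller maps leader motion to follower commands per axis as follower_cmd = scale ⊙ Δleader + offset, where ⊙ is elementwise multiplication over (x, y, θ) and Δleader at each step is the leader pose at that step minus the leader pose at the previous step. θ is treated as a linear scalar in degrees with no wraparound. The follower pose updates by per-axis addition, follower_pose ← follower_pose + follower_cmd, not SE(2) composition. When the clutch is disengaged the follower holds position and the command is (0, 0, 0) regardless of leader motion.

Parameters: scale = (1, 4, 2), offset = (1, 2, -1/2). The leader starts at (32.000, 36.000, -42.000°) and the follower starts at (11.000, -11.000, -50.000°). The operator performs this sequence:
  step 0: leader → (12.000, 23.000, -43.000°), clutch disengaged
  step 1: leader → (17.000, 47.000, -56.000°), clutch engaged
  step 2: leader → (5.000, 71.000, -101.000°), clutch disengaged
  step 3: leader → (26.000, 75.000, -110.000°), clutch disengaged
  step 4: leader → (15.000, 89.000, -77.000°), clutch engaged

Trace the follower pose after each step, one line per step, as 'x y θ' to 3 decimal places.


11.000 -11.000 -50.000
17.000 87.000 -76.500
17.000 87.000 -76.500
17.000 87.000 -76.500
7.000 145.000 -11.000

step 0: Δleader=(-20.000, -13.000, -1.000°), disengaged; cmd=(0,0,0) → follower holds at (11.000, -11.000, -50.000°)
step 1: Δleader=(5.000, 24.000, -13.000°), engaged; cmd=(6.000, 98.000, -26.500°) → follower=(17.000, 87.000, -76.500°)
step 2: Δleader=(-12.000, 24.000, -45.000°), disengaged; cmd=(0,0,0) → follower holds at (17.000, 87.000, -76.500°)
step 3: Δleader=(21.000, 4.000, -9.000°), disengaged; cmd=(0,0,0) → follower holds at (17.000, 87.000, -76.500°)
step 4: Δleader=(-11.000, 14.000, 33.000°), engaged; cmd=(-10.000, 58.000, 65.500°) → follower=(7.000, 145.000, -11.000°)


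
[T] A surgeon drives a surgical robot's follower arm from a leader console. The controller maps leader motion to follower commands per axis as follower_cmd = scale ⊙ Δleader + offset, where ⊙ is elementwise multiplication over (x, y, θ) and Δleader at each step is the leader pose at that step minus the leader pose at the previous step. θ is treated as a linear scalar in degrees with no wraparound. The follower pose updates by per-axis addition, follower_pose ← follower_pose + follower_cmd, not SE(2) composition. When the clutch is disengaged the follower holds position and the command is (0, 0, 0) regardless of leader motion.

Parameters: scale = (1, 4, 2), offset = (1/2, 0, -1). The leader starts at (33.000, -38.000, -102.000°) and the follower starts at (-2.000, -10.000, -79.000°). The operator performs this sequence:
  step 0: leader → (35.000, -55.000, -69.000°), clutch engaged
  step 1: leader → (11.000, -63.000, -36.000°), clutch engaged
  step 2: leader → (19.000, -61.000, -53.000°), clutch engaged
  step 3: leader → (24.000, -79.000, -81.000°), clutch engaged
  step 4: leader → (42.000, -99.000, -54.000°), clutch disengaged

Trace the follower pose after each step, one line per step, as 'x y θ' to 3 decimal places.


step 0: Δleader=(2.000, -17.000, 33.000°), engaged; cmd=(2.500, -68.000, 65.000°) → follower=(0.500, -78.000, -14.000°)
step 1: Δleader=(-24.000, -8.000, 33.000°), engaged; cmd=(-23.500, -32.000, 65.000°) → follower=(-23.000, -110.000, 51.000°)
step 2: Δleader=(8.000, 2.000, -17.000°), engaged; cmd=(8.500, 8.000, -35.000°) → follower=(-14.500, -102.000, 16.000°)
step 3: Δleader=(5.000, -18.000, -28.000°), engaged; cmd=(5.500, -72.000, -57.000°) → follower=(-9.000, -174.000, -41.000°)
step 4: Δleader=(18.000, -20.000, 27.000°), disengaged; cmd=(0,0,0) → follower holds at (-9.000, -174.000, -41.000°)

0.500 -78.000 -14.000
-23.000 -110.000 51.000
-14.500 -102.000 16.000
-9.000 -174.000 -41.000
-9.000 -174.000 -41.000


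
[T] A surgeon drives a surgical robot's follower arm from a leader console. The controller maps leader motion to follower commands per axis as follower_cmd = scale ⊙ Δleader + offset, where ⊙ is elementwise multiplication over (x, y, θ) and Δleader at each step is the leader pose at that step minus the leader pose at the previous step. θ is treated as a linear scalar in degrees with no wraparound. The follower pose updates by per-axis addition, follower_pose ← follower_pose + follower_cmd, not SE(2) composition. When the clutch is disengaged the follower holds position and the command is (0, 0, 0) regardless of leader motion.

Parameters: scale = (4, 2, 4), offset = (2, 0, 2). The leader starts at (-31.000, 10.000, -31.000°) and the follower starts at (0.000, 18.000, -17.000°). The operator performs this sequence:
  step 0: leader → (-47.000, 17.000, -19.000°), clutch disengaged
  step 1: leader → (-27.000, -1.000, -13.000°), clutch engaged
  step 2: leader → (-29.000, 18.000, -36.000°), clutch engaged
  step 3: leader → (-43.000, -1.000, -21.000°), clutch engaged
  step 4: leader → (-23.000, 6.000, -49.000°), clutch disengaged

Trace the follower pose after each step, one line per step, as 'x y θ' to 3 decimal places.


0.000 18.000 -17.000
82.000 -18.000 9.000
76.000 20.000 -81.000
22.000 -18.000 -19.000
22.000 -18.000 -19.000

step 0: Δleader=(-16.000, 7.000, 12.000°), disengaged; cmd=(0,0,0) → follower holds at (0.000, 18.000, -17.000°)
step 1: Δleader=(20.000, -18.000, 6.000°), engaged; cmd=(82.000, -36.000, 26.000°) → follower=(82.000, -18.000, 9.000°)
step 2: Δleader=(-2.000, 19.000, -23.000°), engaged; cmd=(-6.000, 38.000, -90.000°) → follower=(76.000, 20.000, -81.000°)
step 3: Δleader=(-14.000, -19.000, 15.000°), engaged; cmd=(-54.000, -38.000, 62.000°) → follower=(22.000, -18.000, -19.000°)
step 4: Δleader=(20.000, 7.000, -28.000°), disengaged; cmd=(0,0,0) → follower holds at (22.000, -18.000, -19.000°)


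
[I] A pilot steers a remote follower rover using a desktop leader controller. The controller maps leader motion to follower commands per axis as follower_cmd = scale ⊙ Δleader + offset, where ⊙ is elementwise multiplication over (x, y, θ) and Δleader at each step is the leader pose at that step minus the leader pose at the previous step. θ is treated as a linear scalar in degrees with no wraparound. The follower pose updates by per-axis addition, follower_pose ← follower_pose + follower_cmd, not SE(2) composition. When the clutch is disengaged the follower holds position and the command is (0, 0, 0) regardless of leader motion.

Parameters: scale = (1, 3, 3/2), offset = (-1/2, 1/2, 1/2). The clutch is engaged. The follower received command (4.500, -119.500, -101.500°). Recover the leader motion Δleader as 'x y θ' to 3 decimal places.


axis x: (4.500 − -1/2) / (1) = 5.000
axis y: (-119.500 − 1/2) / (3) = -40.000
axis θ: (-101.500 − 1/2) / (3/2) = -68.000

5.000 -40.000 -68.000


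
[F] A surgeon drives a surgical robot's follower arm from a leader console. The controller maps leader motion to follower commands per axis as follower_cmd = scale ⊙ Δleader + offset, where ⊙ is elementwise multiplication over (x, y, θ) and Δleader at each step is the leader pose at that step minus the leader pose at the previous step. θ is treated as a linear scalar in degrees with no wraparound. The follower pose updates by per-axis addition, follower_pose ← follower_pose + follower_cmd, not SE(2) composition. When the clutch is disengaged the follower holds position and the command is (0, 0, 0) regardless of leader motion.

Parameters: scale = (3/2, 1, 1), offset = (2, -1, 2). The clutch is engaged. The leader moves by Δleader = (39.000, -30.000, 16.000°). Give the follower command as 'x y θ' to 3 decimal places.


axis x: 3/2·39.000 + 2 = 60.500
axis y: 1·-30.000 + -1 = -31.000
axis θ: 1·16.000 + 2 = 18.000

60.500 -31.000 18.000


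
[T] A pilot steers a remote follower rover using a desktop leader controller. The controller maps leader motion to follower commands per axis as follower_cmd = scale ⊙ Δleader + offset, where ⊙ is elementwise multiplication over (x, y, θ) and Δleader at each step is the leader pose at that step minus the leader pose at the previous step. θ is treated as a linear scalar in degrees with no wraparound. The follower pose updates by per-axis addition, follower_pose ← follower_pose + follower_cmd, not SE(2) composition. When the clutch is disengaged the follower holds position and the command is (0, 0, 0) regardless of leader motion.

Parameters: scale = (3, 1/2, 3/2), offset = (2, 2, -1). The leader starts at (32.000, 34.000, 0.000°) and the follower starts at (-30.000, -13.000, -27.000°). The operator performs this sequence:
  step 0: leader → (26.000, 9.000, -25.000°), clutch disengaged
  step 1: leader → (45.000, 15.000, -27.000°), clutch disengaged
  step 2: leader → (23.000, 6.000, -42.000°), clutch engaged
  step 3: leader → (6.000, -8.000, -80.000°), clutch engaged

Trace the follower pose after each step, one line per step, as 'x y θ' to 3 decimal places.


step 0: Δleader=(-6.000, -25.000, -25.000°), disengaged; cmd=(0,0,0) → follower holds at (-30.000, -13.000, -27.000°)
step 1: Δleader=(19.000, 6.000, -2.000°), disengaged; cmd=(0,0,0) → follower holds at (-30.000, -13.000, -27.000°)
step 2: Δleader=(-22.000, -9.000, -15.000°), engaged; cmd=(-64.000, -2.500, -23.500°) → follower=(-94.000, -15.500, -50.500°)
step 3: Δleader=(-17.000, -14.000, -38.000°), engaged; cmd=(-49.000, -5.000, -58.000°) → follower=(-143.000, -20.500, -108.500°)

-30.000 -13.000 -27.000
-30.000 -13.000 -27.000
-94.000 -15.500 -50.500
-143.000 -20.500 -108.500


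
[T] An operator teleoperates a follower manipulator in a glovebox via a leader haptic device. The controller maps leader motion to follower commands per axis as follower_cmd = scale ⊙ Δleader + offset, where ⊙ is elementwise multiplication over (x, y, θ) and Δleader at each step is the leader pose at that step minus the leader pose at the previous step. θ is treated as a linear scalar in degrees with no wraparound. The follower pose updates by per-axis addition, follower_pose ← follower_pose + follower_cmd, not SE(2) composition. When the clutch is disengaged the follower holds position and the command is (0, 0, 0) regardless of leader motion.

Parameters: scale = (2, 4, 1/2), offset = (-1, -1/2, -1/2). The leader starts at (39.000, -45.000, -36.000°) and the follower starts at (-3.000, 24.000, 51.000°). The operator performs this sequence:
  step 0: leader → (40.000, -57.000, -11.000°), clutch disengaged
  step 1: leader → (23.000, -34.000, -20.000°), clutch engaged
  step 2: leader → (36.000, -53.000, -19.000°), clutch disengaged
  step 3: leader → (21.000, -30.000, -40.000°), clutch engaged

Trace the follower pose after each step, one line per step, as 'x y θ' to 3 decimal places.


step 0: Δleader=(1.000, -12.000, 25.000°), disengaged; cmd=(0,0,0) → follower holds at (-3.000, 24.000, 51.000°)
step 1: Δleader=(-17.000, 23.000, -9.000°), engaged; cmd=(-35.000, 91.500, -5.000°) → follower=(-38.000, 115.500, 46.000°)
step 2: Δleader=(13.000, -19.000, 1.000°), disengaged; cmd=(0,0,0) → follower holds at (-38.000, 115.500, 46.000°)
step 3: Δleader=(-15.000, 23.000, -21.000°), engaged; cmd=(-31.000, 91.500, -11.000°) → follower=(-69.000, 207.000, 35.000°)

-3.000 24.000 51.000
-38.000 115.500 46.000
-38.000 115.500 46.000
-69.000 207.000 35.000


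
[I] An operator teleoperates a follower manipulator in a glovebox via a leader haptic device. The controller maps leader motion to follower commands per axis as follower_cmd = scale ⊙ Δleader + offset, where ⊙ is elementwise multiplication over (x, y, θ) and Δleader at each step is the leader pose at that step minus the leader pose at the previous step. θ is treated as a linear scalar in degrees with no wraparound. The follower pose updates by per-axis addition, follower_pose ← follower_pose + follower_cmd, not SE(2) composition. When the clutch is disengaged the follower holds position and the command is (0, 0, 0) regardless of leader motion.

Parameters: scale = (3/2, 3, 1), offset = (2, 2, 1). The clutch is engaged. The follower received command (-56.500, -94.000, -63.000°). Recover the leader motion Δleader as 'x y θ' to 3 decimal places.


-39.000 -32.000 -64.000

axis x: (-56.500 − 2) / (3/2) = -39.000
axis y: (-94.000 − 2) / (3) = -32.000
axis θ: (-63.000 − 1) / (1) = -64.000


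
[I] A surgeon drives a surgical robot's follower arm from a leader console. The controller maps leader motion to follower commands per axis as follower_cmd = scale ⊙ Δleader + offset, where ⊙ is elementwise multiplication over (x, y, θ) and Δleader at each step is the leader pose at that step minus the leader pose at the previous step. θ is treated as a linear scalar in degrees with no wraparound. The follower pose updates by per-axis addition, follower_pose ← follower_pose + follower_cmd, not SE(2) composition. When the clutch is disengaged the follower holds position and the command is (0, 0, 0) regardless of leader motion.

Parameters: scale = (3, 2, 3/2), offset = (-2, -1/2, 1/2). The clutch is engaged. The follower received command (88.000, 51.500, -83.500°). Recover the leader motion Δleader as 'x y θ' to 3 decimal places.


axis x: (88.000 − -2) / (3) = 30.000
axis y: (51.500 − -1/2) / (2) = 26.000
axis θ: (-83.500 − 1/2) / (3/2) = -56.000

30.000 26.000 -56.000


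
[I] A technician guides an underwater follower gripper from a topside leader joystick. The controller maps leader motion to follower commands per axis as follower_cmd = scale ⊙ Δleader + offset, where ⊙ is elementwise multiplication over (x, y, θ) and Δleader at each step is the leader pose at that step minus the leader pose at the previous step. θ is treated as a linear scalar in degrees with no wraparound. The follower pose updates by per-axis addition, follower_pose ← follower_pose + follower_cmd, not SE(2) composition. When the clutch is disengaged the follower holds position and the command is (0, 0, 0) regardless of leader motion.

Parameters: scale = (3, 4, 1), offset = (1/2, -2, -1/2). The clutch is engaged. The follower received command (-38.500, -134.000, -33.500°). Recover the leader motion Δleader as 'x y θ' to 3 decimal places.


axis x: (-38.500 − 1/2) / (3) = -13.000
axis y: (-134.000 − -2) / (4) = -33.000
axis θ: (-33.500 − -1/2) / (1) = -33.000

-13.000 -33.000 -33.000


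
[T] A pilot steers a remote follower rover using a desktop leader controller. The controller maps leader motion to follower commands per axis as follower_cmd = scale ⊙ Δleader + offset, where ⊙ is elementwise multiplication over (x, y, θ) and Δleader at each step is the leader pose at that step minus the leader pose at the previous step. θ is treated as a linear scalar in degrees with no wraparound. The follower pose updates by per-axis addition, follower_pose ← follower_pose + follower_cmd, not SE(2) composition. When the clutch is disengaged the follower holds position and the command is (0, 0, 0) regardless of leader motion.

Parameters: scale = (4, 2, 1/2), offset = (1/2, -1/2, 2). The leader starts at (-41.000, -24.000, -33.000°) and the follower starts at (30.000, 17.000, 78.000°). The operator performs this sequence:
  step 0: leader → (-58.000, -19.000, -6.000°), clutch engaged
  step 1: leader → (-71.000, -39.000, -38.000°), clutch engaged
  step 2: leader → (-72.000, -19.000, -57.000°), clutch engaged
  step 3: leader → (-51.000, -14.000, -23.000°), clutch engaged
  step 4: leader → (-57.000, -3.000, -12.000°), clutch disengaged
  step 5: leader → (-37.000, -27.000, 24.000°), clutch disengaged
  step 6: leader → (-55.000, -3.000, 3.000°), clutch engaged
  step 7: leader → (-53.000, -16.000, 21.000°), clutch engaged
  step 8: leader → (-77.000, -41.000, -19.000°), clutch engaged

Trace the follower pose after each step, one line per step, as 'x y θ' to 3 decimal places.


-37.500 26.500 93.500
-89.000 -14.000 79.500
-92.500 25.500 72.000
-8.000 35.000 91.000
-8.000 35.000 91.000
-8.000 35.000 91.000
-79.500 82.500 82.500
-71.000 56.000 93.500
-166.500 5.500 75.500

step 0: Δleader=(-17.000, 5.000, 27.000°), engaged; cmd=(-67.500, 9.500, 15.500°) → follower=(-37.500, 26.500, 93.500°)
step 1: Δleader=(-13.000, -20.000, -32.000°), engaged; cmd=(-51.500, -40.500, -14.000°) → follower=(-89.000, -14.000, 79.500°)
step 2: Δleader=(-1.000, 20.000, -19.000°), engaged; cmd=(-3.500, 39.500, -7.500°) → follower=(-92.500, 25.500, 72.000°)
step 3: Δleader=(21.000, 5.000, 34.000°), engaged; cmd=(84.500, 9.500, 19.000°) → follower=(-8.000, 35.000, 91.000°)
step 4: Δleader=(-6.000, 11.000, 11.000°), disengaged; cmd=(0,0,0) → follower holds at (-8.000, 35.000, 91.000°)
step 5: Δleader=(20.000, -24.000, 36.000°), disengaged; cmd=(0,0,0) → follower holds at (-8.000, 35.000, 91.000°)
step 6: Δleader=(-18.000, 24.000, -21.000°), engaged; cmd=(-71.500, 47.500, -8.500°) → follower=(-79.500, 82.500, 82.500°)
step 7: Δleader=(2.000, -13.000, 18.000°), engaged; cmd=(8.500, -26.500, 11.000°) → follower=(-71.000, 56.000, 93.500°)
step 8: Δleader=(-24.000, -25.000, -40.000°), engaged; cmd=(-95.500, -50.500, -18.000°) → follower=(-166.500, 5.500, 75.500°)


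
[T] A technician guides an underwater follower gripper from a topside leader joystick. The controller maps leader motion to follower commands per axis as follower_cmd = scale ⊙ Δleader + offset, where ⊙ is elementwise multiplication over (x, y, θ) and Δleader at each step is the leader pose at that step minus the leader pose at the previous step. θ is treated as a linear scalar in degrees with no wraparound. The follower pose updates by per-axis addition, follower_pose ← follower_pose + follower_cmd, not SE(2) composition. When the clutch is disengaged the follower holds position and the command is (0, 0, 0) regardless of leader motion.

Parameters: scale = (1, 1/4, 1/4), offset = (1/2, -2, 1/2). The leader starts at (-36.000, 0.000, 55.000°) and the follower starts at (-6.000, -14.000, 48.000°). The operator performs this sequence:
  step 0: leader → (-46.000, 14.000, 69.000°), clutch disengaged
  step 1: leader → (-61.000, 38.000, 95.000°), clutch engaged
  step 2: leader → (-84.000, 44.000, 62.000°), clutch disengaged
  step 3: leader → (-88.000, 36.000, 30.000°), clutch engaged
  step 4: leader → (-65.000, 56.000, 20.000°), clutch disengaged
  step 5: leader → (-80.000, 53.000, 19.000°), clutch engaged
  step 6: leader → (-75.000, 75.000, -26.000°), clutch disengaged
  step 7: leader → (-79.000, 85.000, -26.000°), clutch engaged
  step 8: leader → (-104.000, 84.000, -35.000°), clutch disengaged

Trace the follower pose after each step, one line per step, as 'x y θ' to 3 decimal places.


step 0: Δleader=(-10.000, 14.000, 14.000°), disengaged; cmd=(0,0,0) → follower holds at (-6.000, -14.000, 48.000°)
step 1: Δleader=(-15.000, 24.000, 26.000°), engaged; cmd=(-14.500, 4.000, 7.000°) → follower=(-20.500, -10.000, 55.000°)
step 2: Δleader=(-23.000, 6.000, -33.000°), disengaged; cmd=(0,0,0) → follower holds at (-20.500, -10.000, 55.000°)
step 3: Δleader=(-4.000, -8.000, -32.000°), engaged; cmd=(-3.500, -4.000, -7.500°) → follower=(-24.000, -14.000, 47.500°)
step 4: Δleader=(23.000, 20.000, -10.000°), disengaged; cmd=(0,0,0) → follower holds at (-24.000, -14.000, 47.500°)
step 5: Δleader=(-15.000, -3.000, -1.000°), engaged; cmd=(-14.500, -2.750, 0.250°) → follower=(-38.500, -16.750, 47.750°)
step 6: Δleader=(5.000, 22.000, -45.000°), disengaged; cmd=(0,0,0) → follower holds at (-38.500, -16.750, 47.750°)
step 7: Δleader=(-4.000, 10.000, 0.000°), engaged; cmd=(-3.500, 0.500, 0.500°) → follower=(-42.000, -16.250, 48.250°)
step 8: Δleader=(-25.000, -1.000, -9.000°), disengaged; cmd=(0,0,0) → follower holds at (-42.000, -16.250, 48.250°)

-6.000 -14.000 48.000
-20.500 -10.000 55.000
-20.500 -10.000 55.000
-24.000 -14.000 47.500
-24.000 -14.000 47.500
-38.500 -16.750 47.750
-38.500 -16.750 47.750
-42.000 -16.250 48.250
-42.000 -16.250 48.250
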